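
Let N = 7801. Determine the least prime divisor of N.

7801 is odd.
Digit sum 16, not divisible by 3.
Ends in 1: not divisible by 5.
7: 7801 = 7·1114 + 3
11: 7801 = 11·709 + 2
13: 7801 = 13·600 + 1
17: 7801 = 17·458 + 15
19: 7801 = 19·410 + 11
23: 7801 = 23·339 + 4
29: 7801 = 29·269

29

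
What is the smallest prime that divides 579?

3

579 is odd.
Digit sum 21, divisible by 3.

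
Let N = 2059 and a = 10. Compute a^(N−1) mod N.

10^1 ≡ 10 (mod 2059)
10^2 ≡ 10^2 = 100 ≡ 100 (mod 2059)
10^4 ≡ 100^2 = 10000 ≡ 1764 (mod 2059)
10^8 ≡ 1764^2 = 3111696 ≡ 547 (mod 2059)
10^16 ≡ 547^2 = 299209 ≡ 654 (mod 2059)
10^32 ≡ 654^2 = 427716 ≡ 1503 (mod 2059)
10^64 ≡ 1503^2 = 2259009 ≡ 286 (mod 2059)
10^128 ≡ 286^2 = 81796 ≡ 1495 (mod 2059)
10^256 ≡ 1495^2 = 2235025 ≡ 1010 (mod 2059)
10^512 ≡ 1010^2 = 1020100 ≡ 895 (mod 2059)
10^1024 ≡ 895^2 = 801025 ≡ 74 (mod 2059)
10^2048 ≡ 74^2 = 5476 ≡ 1358 (mod 2059)
2058 = 2048 + 8 + 2 in binary powers of 2.
So 10^2058 ≡ 1358 · 547 · 100 ≡ 57 (mod 2059).
Since 57 ≠ 1, base 10 is a Fermat witness: 2059 is composite.

57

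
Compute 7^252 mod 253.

82

7^1 ≡ 7 (mod 253)
7^2 ≡ 7^2 = 49 ≡ 49 (mod 253)
7^4 ≡ 49^2 = 2401 ≡ 124 (mod 253)
7^8 ≡ 124^2 = 15376 ≡ 196 (mod 253)
7^16 ≡ 196^2 = 38416 ≡ 213 (mod 253)
7^32 ≡ 213^2 = 45369 ≡ 82 (mod 253)
7^64 ≡ 82^2 = 6724 ≡ 146 (mod 253)
7^128 ≡ 146^2 = 21316 ≡ 64 (mod 253)
252 = 128 + 64 + 32 + 16 + 8 + 4 in binary powers of 2.
So 7^252 ≡ 64 · 146 · 82 · 213 · 196 · 124 ≡ 82 (mod 253).
Since 82 ≠ 1, base 7 is a Fermat witness: 253 is composite.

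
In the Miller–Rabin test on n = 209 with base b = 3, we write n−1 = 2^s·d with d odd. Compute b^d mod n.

71

209 − 1 = 208 = 2^4 · 13, so d = 13.
3^1 ≡ 3 (mod 209)
3^2 ≡ 3^2 = 9 ≡ 9 (mod 209)
3^4 ≡ 9^2 = 81 ≡ 81 (mod 209)
3^8 ≡ 81^2 = 6561 ≡ 82 (mod 209)
13 = 8 + 4 + 1 in binary powers of 2.
So 3^13 ≡ 82 · 81 · 3 ≡ 71 (mod 209).
Squaring chain: 71 → 25 → 207 → 4; never reaches −1, so base 3 is a Miller–Rabin witness that 209 is composite.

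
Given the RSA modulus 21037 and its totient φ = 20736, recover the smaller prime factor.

109

φ(n) = (p−1)(q−1) = n − (p+q) + 1, so p + q = 21037 − 20736 + 1 = 302.
p and q are the roots of t² − 302t + 21037 = 0.
Discriminant: 302² − 4·21037 = 91204 − 84148 = 7056; √7056 = 84.
q = (302 − 84)/2 = 109, p = (302 + 84)/2 = 193.
Check: 109 · 193 = 21037.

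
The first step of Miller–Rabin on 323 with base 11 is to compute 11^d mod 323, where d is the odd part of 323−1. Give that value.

45

323 − 1 = 322 = 2^1 · 161, so d = 161.
11^1 ≡ 11 (mod 323)
11^2 ≡ 11^2 = 121 ≡ 121 (mod 323)
11^4 ≡ 121^2 = 14641 ≡ 106 (mod 323)
11^8 ≡ 106^2 = 11236 ≡ 254 (mod 323)
11^16 ≡ 254^2 = 64516 ≡ 239 (mod 323)
11^32 ≡ 239^2 = 57121 ≡ 273 (mod 323)
11^64 ≡ 273^2 = 74529 ≡ 239 (mod 323)
11^128 ≡ 239^2 = 57121 ≡ 273 (mod 323)
161 = 128 + 32 + 1 in binary powers of 2.
So 11^161 ≡ 273 · 273 · 11 ≡ 45 (mod 323).
Squaring chain: 45; never reaches −1, so base 11 is a Miller–Rabin witness that 323 is composite.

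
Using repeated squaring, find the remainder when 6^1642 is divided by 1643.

1296

6^1 ≡ 6 (mod 1643)
6^2 ≡ 6^2 = 36 ≡ 36 (mod 1643)
6^4 ≡ 36^2 = 1296 ≡ 1296 (mod 1643)
6^8 ≡ 1296^2 = 1679616 ≡ 470 (mod 1643)
6^16 ≡ 470^2 = 220900 ≡ 738 (mod 1643)
6^32 ≡ 738^2 = 544644 ≡ 811 (mod 1643)
6^64 ≡ 811^2 = 657721 ≡ 521 (mod 1643)
6^128 ≡ 521^2 = 271441 ≡ 346 (mod 1643)
6^256 ≡ 346^2 = 119716 ≡ 1420 (mod 1643)
6^512 ≡ 1420^2 = 2016400 ≡ 439 (mod 1643)
6^1024 ≡ 439^2 = 192721 ≡ 490 (mod 1643)
1642 = 1024 + 512 + 64 + 32 + 8 + 2 in binary powers of 2.
So 6^1642 ≡ 490 · 439 · 521 · 811 · 470 · 36 ≡ 1296 (mod 1643).
Since 1296 ≠ 1, base 6 is a Fermat witness: 1643 is composite.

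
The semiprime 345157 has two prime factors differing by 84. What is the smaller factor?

547

Since p = q + 84, we have 345157 = q(q + 84), so q² + 84q − 345157 = 0.
Discriminant: 84² + 4·345157 = 7056 + 1380628 = 1387684; √1387684 = 1178.
q = (−84 + 1178)/2 = 547, and p = q + 84 = 631.
Check: 547 · 631 = 345157.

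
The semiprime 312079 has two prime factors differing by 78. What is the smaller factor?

Since p = q + 78, we have 312079 = q(q + 78), so q² + 78q − 312079 = 0.
Discriminant: 78² + 4·312079 = 6084 + 1248316 = 1254400; √1254400 = 1120.
q = (−78 + 1120)/2 = 521, and p = q + 78 = 599.
Check: 521 · 599 = 312079.

521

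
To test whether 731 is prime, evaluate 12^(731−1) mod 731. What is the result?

12^1 ≡ 12 (mod 731)
12^2 ≡ 12^2 = 144 ≡ 144 (mod 731)
12^4 ≡ 144^2 = 20736 ≡ 268 (mod 731)
12^8 ≡ 268^2 = 71824 ≡ 186 (mod 731)
12^16 ≡ 186^2 = 34596 ≡ 239 (mod 731)
12^32 ≡ 239^2 = 57121 ≡ 103 (mod 731)
12^64 ≡ 103^2 = 10609 ≡ 375 (mod 731)
12^128 ≡ 375^2 = 140625 ≡ 273 (mod 731)
12^256 ≡ 273^2 = 74529 ≡ 698 (mod 731)
12^512 ≡ 698^2 = 487204 ≡ 358 (mod 731)
730 = 512 + 128 + 64 + 16 + 8 + 2 in binary powers of 2.
So 12^730 ≡ 358 · 273 · 375 · 239 · 186 · 144 ≡ 196 (mod 731).
Since 196 ≠ 1, base 12 is a Fermat witness: 731 is composite.

196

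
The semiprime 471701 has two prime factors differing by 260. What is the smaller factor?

569

Since p = q + 260, we have 471701 = q(q + 260), so q² + 260q − 471701 = 0.
Discriminant: 260² + 4·471701 = 67600 + 1886804 = 1954404; √1954404 = 1398.
q = (−260 + 1398)/2 = 569, and p = q + 260 = 829.
Check: 569 · 829 = 471701.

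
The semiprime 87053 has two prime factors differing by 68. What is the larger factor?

331

Since p = q + 68, we have 87053 = q(q + 68), so q² + 68q − 87053 = 0.
Discriminant: 68² + 4·87053 = 4624 + 348212 = 352836; √352836 = 594.
q = (−68 + 594)/2 = 263, and p = q + 68 = 331.
Check: 263 · 331 = 87053.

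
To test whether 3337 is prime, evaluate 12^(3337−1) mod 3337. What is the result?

12^1 ≡ 12 (mod 3337)
12^2 ≡ 12^2 = 144 ≡ 144 (mod 3337)
12^4 ≡ 144^2 = 20736 ≡ 714 (mod 3337)
12^8 ≡ 714^2 = 509796 ≡ 2572 (mod 3337)
12^16 ≡ 2572^2 = 6615184 ≡ 1250 (mod 3337)
12^32 ≡ 1250^2 = 1562500 ≡ 784 (mod 3337)
12^64 ≡ 784^2 = 614656 ≡ 648 (mod 3337)
12^128 ≡ 648^2 = 419904 ≡ 2779 (mod 3337)
12^256 ≡ 2779^2 = 7722841 ≡ 1023 (mod 3337)
12^512 ≡ 1023^2 = 1046529 ≡ 2048 (mod 3337)
12^1024 ≡ 2048^2 = 4194304 ≡ 3032 (mod 3337)
12^2048 ≡ 3032^2 = 9193024 ≡ 2926 (mod 3337)
3336 = 2048 + 1024 + 256 + 8 in binary powers of 2.
So 12^3336 ≡ 2926 · 3032 · 1023 · 2572 ≡ 952 (mod 3337).
Since 952 ≠ 1, base 12 is a Fermat witness: 3337 is composite.

952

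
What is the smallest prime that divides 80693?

19

80693 is odd.
Digit sum 26, not divisible by 3.
Ends in 3: not divisible by 5.
7: 80693 = 7·11527 + 4
11: 80693 = 11·7335 + 8
13: 80693 = 13·6207 + 2
17: 80693 = 17·4746 + 11
19: 80693 = 19·4247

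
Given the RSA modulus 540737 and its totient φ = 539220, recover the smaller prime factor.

φ(n) = (p−1)(q−1) = n − (p+q) + 1, so p + q = 540737 − 539220 + 1 = 1518.
p and q are the roots of t² − 1518t + 540737 = 0.
Discriminant: 1518² − 4·540737 = 2304324 − 2162948 = 141376; √141376 = 376.
q = (1518 − 376)/2 = 571, p = (1518 + 376)/2 = 947.
Check: 571 · 947 = 540737.

571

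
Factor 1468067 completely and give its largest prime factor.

1468067 = 23 · 63829
63829 = 29 · 2201
2201 = 31 · 71
71 is prime.
So 1468067 = 23 · 29 · 31 · 71; the largest prime factor is 71.

71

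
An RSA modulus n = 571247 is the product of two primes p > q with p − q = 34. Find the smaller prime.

Since p = q + 34, we have 571247 = q(q + 34), so q² + 34q − 571247 = 0.
Discriminant: 34² + 4·571247 = 1156 + 2284988 = 2286144; √2286144 = 1512.
q = (−34 + 1512)/2 = 739, and p = q + 34 = 773.
Check: 739 · 773 = 571247.

739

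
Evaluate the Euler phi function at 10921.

10692

Factor: 10921 = 67 · 163.
φ(10921) = (67−1) · (163−1) = 66 · 162 = 10692.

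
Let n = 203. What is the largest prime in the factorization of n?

203 = 7 · 29
29 is prime.
So 203 = 7 · 29; the largest prime factor is 29.

29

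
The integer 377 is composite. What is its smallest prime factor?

377 is odd.
Digit sum 17, not divisible by 3.
Ends in 7: not divisible by 5.
7: 377 = 7·53 + 6
11: 377 = 11·34 + 3
13: 377 = 13·29

13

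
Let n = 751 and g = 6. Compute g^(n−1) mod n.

1

6^1 ≡ 6 (mod 751)
6^2 ≡ 6^2 = 36 ≡ 36 (mod 751)
6^4 ≡ 36^2 = 1296 ≡ 545 (mod 751)
6^8 ≡ 545^2 = 297025 ≡ 380 (mod 751)
6^16 ≡ 380^2 = 144400 ≡ 208 (mod 751)
6^32 ≡ 208^2 = 43264 ≡ 457 (mod 751)
6^64 ≡ 457^2 = 208849 ≡ 71 (mod 751)
6^128 ≡ 71^2 = 5041 ≡ 535 (mod 751)
6^256 ≡ 535^2 = 286225 ≡ 94 (mod 751)
6^512 ≡ 94^2 = 8836 ≡ 575 (mod 751)
750 = 512 + 128 + 64 + 32 + 8 + 4 + 2 in binary powers of 2.
So 6^750 ≡ 575 · 535 · 71 · 457 · 380 · 545 · 36 ≡ 1 (mod 751).
Since the result is 1, base 6 gives no evidence that 751 is composite.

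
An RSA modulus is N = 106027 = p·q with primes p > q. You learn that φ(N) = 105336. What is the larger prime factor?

φ(n) = (p−1)(q−1) = n − (p+q) + 1, so p + q = 106027 − 105336 + 1 = 692.
p and q are the roots of t² − 692t + 106027 = 0.
Discriminant: 692² − 4·106027 = 478864 − 424108 = 54756; √54756 = 234.
q = (692 − 234)/2 = 229, p = (692 + 234)/2 = 463.
Check: 229 · 463 = 106027.

463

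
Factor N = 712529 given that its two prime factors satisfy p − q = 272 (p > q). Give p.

Since p = q + 272, we have 712529 = q(q + 272), so q² + 272q − 712529 = 0.
Discriminant: 272² + 4·712529 = 73984 + 2850116 = 2924100; √2924100 = 1710.
q = (−272 + 1710)/2 = 719, and p = q + 272 = 991.
Check: 719 · 991 = 712529.

991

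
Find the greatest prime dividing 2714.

2714 = 2 · 1357
1357 = 23 · 59
59 is prime.
So 2714 = 2 · 23 · 59; the largest prime factor is 59.

59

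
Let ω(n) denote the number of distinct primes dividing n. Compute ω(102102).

102102 = 2 · 51051
51051 = 3 · 17017
17017 = 7 · 2431
2431 = 11 · 221
221 = 13 · 17
102102 = 2 · 3 · 7 · 11 · 13 · 17, which has 6 distinct prime factors.

6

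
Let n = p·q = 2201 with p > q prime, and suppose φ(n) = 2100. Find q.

φ(n) = (p−1)(q−1) = n − (p+q) + 1, so p + q = 2201 − 2100 + 1 = 102.
p and q are the roots of t² − 102t + 2201 = 0.
Discriminant: 102² − 4·2201 = 10404 − 8804 = 1600; √1600 = 40.
q = (102 − 40)/2 = 31, p = (102 + 40)/2 = 71.
Check: 31 · 71 = 2201.

31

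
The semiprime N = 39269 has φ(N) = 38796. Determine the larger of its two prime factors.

367

φ(n) = (p−1)(q−1) = n − (p+q) + 1, so p + q = 39269 − 38796 + 1 = 474.
p and q are the roots of t² − 474t + 39269 = 0.
Discriminant: 474² − 4·39269 = 224676 − 157076 = 67600; √67600 = 260.
q = (474 − 260)/2 = 107, p = (474 + 260)/2 = 367.
Check: 107 · 367 = 39269.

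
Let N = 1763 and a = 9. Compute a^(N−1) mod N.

1393

9^1 ≡ 9 (mod 1763)
9^2 ≡ 9^2 = 81 ≡ 81 (mod 1763)
9^4 ≡ 81^2 = 6561 ≡ 1272 (mod 1763)
9^8 ≡ 1272^2 = 1617984 ≡ 1313 (mod 1763)
9^16 ≡ 1313^2 = 1723969 ≡ 1518 (mod 1763)
9^32 ≡ 1518^2 = 2304324 ≡ 83 (mod 1763)
9^64 ≡ 83^2 = 6889 ≡ 1600 (mod 1763)
9^128 ≡ 1600^2 = 2560000 ≡ 124 (mod 1763)
9^256 ≡ 124^2 = 15376 ≡ 1272 (mod 1763)
9^512 ≡ 1272^2 = 1617984 ≡ 1313 (mod 1763)
9^1024 ≡ 1313^2 = 1723969 ≡ 1518 (mod 1763)
1762 = 1024 + 512 + 128 + 64 + 32 + 2 in binary powers of 2.
So 9^1762 ≡ 1518 · 1313 · 124 · 1600 · 83 · 81 ≡ 1393 (mod 1763).
Since 1393 ≠ 1, base 9 is a Fermat witness: 1763 is composite.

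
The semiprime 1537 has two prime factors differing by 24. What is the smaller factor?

Since p = q + 24, we have 1537 = q(q + 24), so q² + 24q − 1537 = 0.
Discriminant: 24² + 4·1537 = 576 + 6148 = 6724; √6724 = 82.
q = (−24 + 82)/2 = 29, and p = q + 24 = 53.
Check: 29 · 53 = 1537.

29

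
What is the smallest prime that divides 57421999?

57421999 is odd.
Digit sum 46, not divisible by 3.
Ends in 9: not divisible by 5.
7: 57421999 = 7·8203142 + 5
11: 57421999 = 11·5220181 + 8
13: 57421999 = 13·4417076 + 11
17: 57421999 = 17·3377764 + 11
19: 57421999 = 19·3022210 + 9
23: 57421999 = 23·2496608 + 15
29: 57421999 = 29·1980068 + 27
31: 57421999 = 31·1852322 + 17
37: 57421999 = 37·1551945 + 34
41: 57421999 = 41·1400536 + 23
43: 57421999 = 43·1335395 + 14
47: 57421999 = 47·1221744 + 31
53: 57421999 = 53·1083433 + 50
59: 57421999 = 59·973254 + 13
61: 57421999 = 61·941344 + 15
67: 57421999 = 67·857044 + 51
71: 57421999 = 71·808760 + 39
73: 57421999 = 73·786602 + 53
79: 57421999 = 79·726860 + 59
83: 57421999 = 83·691831 + 26
89: 57421999 = 89·645191

89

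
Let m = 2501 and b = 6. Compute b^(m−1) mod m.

1721

6^1 ≡ 6 (mod 2501)
6^2 ≡ 6^2 = 36 ≡ 36 (mod 2501)
6^4 ≡ 36^2 = 1296 ≡ 1296 (mod 2501)
6^8 ≡ 1296^2 = 1679616 ≡ 1445 (mod 2501)
6^16 ≡ 1445^2 = 2088025 ≡ 2191 (mod 2501)
6^32 ≡ 2191^2 = 4800481 ≡ 1062 (mod 2501)
6^64 ≡ 1062^2 = 1127844 ≡ 2394 (mod 2501)
6^128 ≡ 2394^2 = 5731236 ≡ 1445 (mod 2501)
6^256 ≡ 1445^2 = 2088025 ≡ 2191 (mod 2501)
6^512 ≡ 2191^2 = 4800481 ≡ 1062 (mod 2501)
6^1024 ≡ 1062^2 = 1127844 ≡ 2394 (mod 2501)
6^2048 ≡ 2394^2 = 5731236 ≡ 1445 (mod 2501)
2500 = 2048 + 256 + 128 + 64 + 4 in binary powers of 2.
So 6^2500 ≡ 1445 · 2191 · 1445 · 2394 · 1296 ≡ 1721 (mod 2501).
Since 1721 ≠ 1, base 6 is a Fermat witness: 2501 is composite.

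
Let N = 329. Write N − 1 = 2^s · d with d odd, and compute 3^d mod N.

329 − 1 = 328 = 2^3 · 41, so d = 41.
3^1 ≡ 3 (mod 329)
3^2 ≡ 3^2 = 9 ≡ 9 (mod 329)
3^4 ≡ 9^2 = 81 ≡ 81 (mod 329)
3^8 ≡ 81^2 = 6561 ≡ 310 (mod 329)
3^16 ≡ 310^2 = 96100 ≡ 32 (mod 329)
3^32 ≡ 32^2 = 1024 ≡ 37 (mod 329)
41 = 32 + 8 + 1 in binary powers of 2.
So 3^41 ≡ 37 · 310 · 3 ≡ 194 (mod 329).
Squaring chain: 194 → 130 → 121; never reaches −1, so base 3 is a Miller–Rabin witness that 329 is composite.

194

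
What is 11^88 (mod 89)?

1

11^1 ≡ 11 (mod 89)
11^2 ≡ 11^2 = 121 ≡ 32 (mod 89)
11^4 ≡ 32^2 = 1024 ≡ 45 (mod 89)
11^8 ≡ 45^2 = 2025 ≡ 67 (mod 89)
11^16 ≡ 67^2 = 4489 ≡ 39 (mod 89)
11^32 ≡ 39^2 = 1521 ≡ 8 (mod 89)
11^64 ≡ 8^2 = 64 ≡ 64 (mod 89)
88 = 64 + 16 + 8 in binary powers of 2.
So 11^88 ≡ 64 · 39 · 67 ≡ 1 (mod 89).
Since the result is 1, base 11 gives no evidence that 89 is composite.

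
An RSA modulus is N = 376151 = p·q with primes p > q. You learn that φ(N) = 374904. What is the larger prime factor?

φ(n) = (p−1)(q−1) = n − (p+q) + 1, so p + q = 376151 − 374904 + 1 = 1248.
p and q are the roots of t² − 1248t + 376151 = 0.
Discriminant: 1248² − 4·376151 = 1557504 − 1504604 = 52900; √52900 = 230.
q = (1248 − 230)/2 = 509, p = (1248 + 230)/2 = 739.
Check: 509 · 739 = 376151.

739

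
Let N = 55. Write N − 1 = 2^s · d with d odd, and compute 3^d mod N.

55 − 1 = 54 = 2^1 · 27, so d = 27.
3^1 ≡ 3 (mod 55)
3^2 ≡ 3^2 = 9 ≡ 9 (mod 55)
3^4 ≡ 9^2 = 81 ≡ 26 (mod 55)
3^8 ≡ 26^2 = 676 ≡ 16 (mod 55)
3^16 ≡ 16^2 = 256 ≡ 36 (mod 55)
27 = 16 + 8 + 2 + 1 in binary powers of 2.
So 3^27 ≡ 36 · 16 · 9 · 3 ≡ 42 (mod 55).
Squaring chain: 42; never reaches −1, so base 3 is a Miller–Rabin witness that 55 is composite.

42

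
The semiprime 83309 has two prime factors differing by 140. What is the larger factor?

367

Since p = q + 140, we have 83309 = q(q + 140), so q² + 140q − 83309 = 0.
Discriminant: 140² + 4·83309 = 19600 + 333236 = 352836; √352836 = 594.
q = (−140 + 594)/2 = 227, and p = q + 140 = 367.
Check: 227 · 367 = 83309.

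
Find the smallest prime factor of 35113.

35113 is odd.
Digit sum 13, not divisible by 3.
Ends in 3: not divisible by 5.
7: 35113 = 7·5016 + 1
11: 35113 = 11·3192 + 1
13: 35113 = 13·2701

13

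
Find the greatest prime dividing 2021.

2021 = 43 · 47
47 is prime.
So 2021 = 43 · 47; the largest prime factor is 47.

47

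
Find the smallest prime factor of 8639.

8639 is odd.
Digit sum 26, not divisible by 3.
Ends in 9: not divisible by 5.
7: 8639 = 7·1234 + 1
11: 8639 = 11·785 + 4
13: 8639 = 13·664 + 7
17: 8639 = 17·508 + 3
19: 8639 = 19·454 + 13
23: 8639 = 23·375 + 14
29: 8639 = 29·297 + 26
31: 8639 = 31·278 + 21
37: 8639 = 37·233 + 18
41: 8639 = 41·210 + 29
43: 8639 = 43·200 + 39
47: 8639 = 47·183 + 38
53: 8639 = 53·163

53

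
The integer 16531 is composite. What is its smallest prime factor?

61

16531 is odd.
Digit sum 16, not divisible by 3.
Ends in 1: not divisible by 5.
7: 16531 = 7·2361 + 4
11: 16531 = 11·1502 + 9
13: 16531 = 13·1271 + 8
17: 16531 = 17·972 + 7
19: 16531 = 19·870 + 1
23: 16531 = 23·718 + 17
29: 16531 = 29·570 + 1
31: 16531 = 31·533 + 8
37: 16531 = 37·446 + 29
41: 16531 = 41·403 + 8
43: 16531 = 43·384 + 19
47: 16531 = 47·351 + 34
53: 16531 = 53·311 + 48
59: 16531 = 59·280 + 11
61: 16531 = 61·271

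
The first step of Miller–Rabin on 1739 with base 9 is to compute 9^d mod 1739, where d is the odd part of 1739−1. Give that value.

1739 − 1 = 1738 = 2^1 · 869, so d = 869.
9^1 ≡ 9 (mod 1739)
9^2 ≡ 9^2 = 81 ≡ 81 (mod 1739)
9^4 ≡ 81^2 = 6561 ≡ 1344 (mod 1739)
9^8 ≡ 1344^2 = 1806336 ≡ 1254 (mod 1739)
9^16 ≡ 1254^2 = 1572516 ≡ 460 (mod 1739)
9^32 ≡ 460^2 = 211600 ≡ 1181 (mod 1739)
9^64 ≡ 1181^2 = 1394761 ≡ 83 (mod 1739)
9^128 ≡ 83^2 = 6889 ≡ 1672 (mod 1739)
9^256 ≡ 1672^2 = 2795584 ≡ 1011 (mod 1739)
9^512 ≡ 1011^2 = 1022121 ≡ 1328 (mod 1739)
869 = 512 + 256 + 64 + 32 + 4 + 1 in binary powers of 2.
So 9^869 ≡ 1328 · 1011 · 83 · 1181 · 1344 · 9 ≡ 1070 (mod 1739).
Squaring chain: 1070; never reaches −1, so base 9 is a Miller–Rabin witness that 1739 is composite.

1070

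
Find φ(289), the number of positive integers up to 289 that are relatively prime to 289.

272

Factor: 289 = 17^2.
φ(289) = 17^1·(17−1) = 272.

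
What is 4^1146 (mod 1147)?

4^1 ≡ 4 (mod 1147)
4^2 ≡ 4^2 = 16 ≡ 16 (mod 1147)
4^4 ≡ 16^2 = 256 ≡ 256 (mod 1147)
4^8 ≡ 256^2 = 65536 ≡ 157 (mod 1147)
4^16 ≡ 157^2 = 24649 ≡ 562 (mod 1147)
4^32 ≡ 562^2 = 315844 ≡ 419 (mod 1147)
4^64 ≡ 419^2 = 175561 ≡ 70 (mod 1147)
4^128 ≡ 70^2 = 4900 ≡ 312 (mod 1147)
4^256 ≡ 312^2 = 97344 ≡ 996 (mod 1147)
4^512 ≡ 996^2 = 992016 ≡ 1008 (mod 1147)
4^1024 ≡ 1008^2 = 1016064 ≡ 969 (mod 1147)
1146 = 1024 + 64 + 32 + 16 + 8 + 2 in binary powers of 2.
So 4^1146 ≡ 969 · 70 · 419 · 562 · 157 · 16 ≡ 1120 (mod 1147).
Since 1120 ≠ 1, base 4 is a Fermat witness: 1147 is composite.

1120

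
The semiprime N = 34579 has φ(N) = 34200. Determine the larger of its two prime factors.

φ(n) = (p−1)(q−1) = n − (p+q) + 1, so p + q = 34579 − 34200 + 1 = 380.
p and q are the roots of t² − 380t + 34579 = 0.
Discriminant: 380² − 4·34579 = 144400 − 138316 = 6084; √6084 = 78.
q = (380 − 78)/2 = 151, p = (380 + 78)/2 = 229.
Check: 151 · 229 = 34579.

229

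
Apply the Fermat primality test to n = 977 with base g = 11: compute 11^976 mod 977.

1

11^1 ≡ 11 (mod 977)
11^2 ≡ 11^2 = 121 ≡ 121 (mod 977)
11^4 ≡ 121^2 = 14641 ≡ 963 (mod 977)
11^8 ≡ 963^2 = 927369 ≡ 196 (mod 977)
11^16 ≡ 196^2 = 38416 ≡ 313 (mod 977)
11^32 ≡ 313^2 = 97969 ≡ 269 (mod 977)
11^64 ≡ 269^2 = 72361 ≡ 63 (mod 977)
11^128 ≡ 63^2 = 3969 ≡ 61 (mod 977)
11^256 ≡ 61^2 = 3721 ≡ 790 (mod 977)
11^512 ≡ 790^2 = 624100 ≡ 774 (mod 977)
976 = 512 + 256 + 128 + 64 + 16 in binary powers of 2.
So 11^976 ≡ 774 · 790 · 61 · 63 · 313 ≡ 1 (mod 977).
Since the result is 1, base 11 gives no evidence that 977 is composite.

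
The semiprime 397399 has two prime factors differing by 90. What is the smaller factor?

587

Since p = q + 90, we have 397399 = q(q + 90), so q² + 90q − 397399 = 0.
Discriminant: 90² + 4·397399 = 8100 + 1589596 = 1597696; √1597696 = 1264.
q = (−90 + 1264)/2 = 587, and p = q + 90 = 677.
Check: 587 · 677 = 397399.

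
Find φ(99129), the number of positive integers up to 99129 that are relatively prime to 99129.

65360

Factor: 99129 = 3 · 173 · 191.
φ(99129) = (3−1) · (173−1) · (191−1) = 2 · 172 · 190 = 65360.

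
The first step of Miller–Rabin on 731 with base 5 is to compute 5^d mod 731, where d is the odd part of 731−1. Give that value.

731 − 1 = 730 = 2^1 · 365, so d = 365.
5^1 ≡ 5 (mod 731)
5^2 ≡ 5^2 = 25 ≡ 25 (mod 731)
5^4 ≡ 25^2 = 625 ≡ 625 (mod 731)
5^8 ≡ 625^2 = 390625 ≡ 271 (mod 731)
5^16 ≡ 271^2 = 73441 ≡ 341 (mod 731)
5^32 ≡ 341^2 = 116281 ≡ 52 (mod 731)
5^64 ≡ 52^2 = 2704 ≡ 511 (mod 731)
5^128 ≡ 511^2 = 261121 ≡ 154 (mod 731)
5^256 ≡ 154^2 = 23716 ≡ 324 (mod 731)
365 = 256 + 64 + 32 + 8 + 4 + 1 in binary powers of 2.
So 5^365 ≡ 324 · 511 · 52 · 271 · 625 · 5 ≡ 632 (mod 731).
Squaring chain: 632; never reaches −1, so base 5 is a Miller–Rabin witness that 731 is composite.

632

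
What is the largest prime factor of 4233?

83

4233 = 3 · 1411
1411 = 17 · 83
83 is prime.
So 4233 = 3 · 17 · 83; the largest prime factor is 83.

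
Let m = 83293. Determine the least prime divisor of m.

7

83293 is odd.
Digit sum 25, not divisible by 3.
Ends in 3: not divisible by 5.
7: 83293 = 7·11899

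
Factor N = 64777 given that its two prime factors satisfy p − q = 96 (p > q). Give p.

Since p = q + 96, we have 64777 = q(q + 96), so q² + 96q − 64777 = 0.
Discriminant: 96² + 4·64777 = 9216 + 259108 = 268324; √268324 = 518.
q = (−96 + 518)/2 = 211, and p = q + 96 = 307.
Check: 211 · 307 = 64777.

307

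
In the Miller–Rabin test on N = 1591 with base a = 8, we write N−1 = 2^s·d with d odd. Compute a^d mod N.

1591 − 1 = 1590 = 2^1 · 795, so d = 795.
8^1 ≡ 8 (mod 1591)
8^2 ≡ 8^2 = 64 ≡ 64 (mod 1591)
8^4 ≡ 64^2 = 4096 ≡ 914 (mod 1591)
8^8 ≡ 914^2 = 835396 ≡ 121 (mod 1591)
8^16 ≡ 121^2 = 14641 ≡ 322 (mod 1591)
8^32 ≡ 322^2 = 103684 ≡ 269 (mod 1591)
8^64 ≡ 269^2 = 72361 ≡ 766 (mod 1591)
8^128 ≡ 766^2 = 586756 ≡ 1268 (mod 1591)
8^256 ≡ 1268^2 = 1607824 ≡ 914 (mod 1591)
8^512 ≡ 914^2 = 835396 ≡ 121 (mod 1591)
795 = 512 + 256 + 16 + 8 + 2 + 1 in binary powers of 2.
So 8^795 ≡ 121 · 914 · 322 · 121 · 64 · 8 ≡ 290 (mod 1591).
Squaring chain: 290; never reaches −1, so base 8 is a Miller–Rabin witness that 1591 is composite.

290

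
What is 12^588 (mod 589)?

12^1 ≡ 12 (mod 589)
12^2 ≡ 12^2 = 144 ≡ 144 (mod 589)
12^4 ≡ 144^2 = 20736 ≡ 121 (mod 589)
12^8 ≡ 121^2 = 14641 ≡ 505 (mod 589)
12^16 ≡ 505^2 = 255025 ≡ 577 (mod 589)
12^32 ≡ 577^2 = 332929 ≡ 144 (mod 589)
12^64 ≡ 144^2 = 20736 ≡ 121 (mod 589)
12^128 ≡ 121^2 = 14641 ≡ 505 (mod 589)
12^256 ≡ 505^2 = 255025 ≡ 577 (mod 589)
12^512 ≡ 577^2 = 332929 ≡ 144 (mod 589)
588 = 512 + 64 + 8 + 4 in binary powers of 2.
So 12^588 ≡ 144 · 121 · 505 · 121 ≡ 39 (mod 589).
Since 39 ≠ 1, base 12 is a Fermat witness: 589 is composite.

39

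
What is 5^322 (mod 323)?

5^1 ≡ 5 (mod 323)
5^2 ≡ 5^2 = 25 ≡ 25 (mod 323)
5^4 ≡ 25^2 = 625 ≡ 302 (mod 323)
5^8 ≡ 302^2 = 91204 ≡ 118 (mod 323)
5^16 ≡ 118^2 = 13924 ≡ 35 (mod 323)
5^32 ≡ 35^2 = 1225 ≡ 256 (mod 323)
5^64 ≡ 256^2 = 65536 ≡ 290 (mod 323)
5^128 ≡ 290^2 = 84100 ≡ 120 (mod 323)
5^256 ≡ 120^2 = 14400 ≡ 188 (mod 323)
322 = 256 + 64 + 2 in binary powers of 2.
So 5^322 ≡ 188 · 290 · 25 ≡ 263 (mod 323).
Since 263 ≠ 1, base 5 is a Fermat witness: 323 is composite.

263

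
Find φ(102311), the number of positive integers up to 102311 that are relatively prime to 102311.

91000

Factor: 102311 = 11 · 71 · 131.
φ(102311) = (11−1) · (71−1) · (131−1) = 10 · 70 · 130 = 91000.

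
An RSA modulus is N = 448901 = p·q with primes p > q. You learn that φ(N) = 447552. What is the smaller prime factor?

593

φ(n) = (p−1)(q−1) = n − (p+q) + 1, so p + q = 448901 − 447552 + 1 = 1350.
p and q are the roots of t² − 1350t + 448901 = 0.
Discriminant: 1350² − 4·448901 = 1822500 − 1795604 = 26896; √26896 = 164.
q = (1350 − 164)/2 = 593, p = (1350 + 164)/2 = 757.
Check: 593 · 757 = 448901.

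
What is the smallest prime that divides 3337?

3337 is odd.
Digit sum 16, not divisible by 3.
Ends in 7: not divisible by 5.
7: 3337 = 7·476 + 5
11: 3337 = 11·303 + 4
13: 3337 = 13·256 + 9
17: 3337 = 17·196 + 5
19: 3337 = 19·175 + 12
23: 3337 = 23·145 + 2
29: 3337 = 29·115 + 2
31: 3337 = 31·107 + 20
37: 3337 = 37·90 + 7
41: 3337 = 41·81 + 16
43: 3337 = 43·77 + 26
47: 3337 = 47·71

47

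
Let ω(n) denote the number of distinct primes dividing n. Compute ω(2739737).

5

2739737 = 7^2 · 55913
55913 = 11 · 5083
5083 = 13 · 391
391 = 17 · 23
2739737 = 7^2 · 11 · 13 · 17 · 23, which has 5 distinct prime factors.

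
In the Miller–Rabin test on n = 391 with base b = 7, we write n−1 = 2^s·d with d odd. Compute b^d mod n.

391 − 1 = 390 = 2^1 · 195, so d = 195.
7^1 ≡ 7 (mod 391)
7^2 ≡ 7^2 = 49 ≡ 49 (mod 391)
7^4 ≡ 49^2 = 2401 ≡ 55 (mod 391)
7^8 ≡ 55^2 = 3025 ≡ 288 (mod 391)
7^16 ≡ 288^2 = 82944 ≡ 52 (mod 391)
7^32 ≡ 52^2 = 2704 ≡ 358 (mod 391)
7^64 ≡ 358^2 = 128164 ≡ 307 (mod 391)
7^128 ≡ 307^2 = 94249 ≡ 18 (mod 391)
195 = 128 + 64 + 2 + 1 in binary powers of 2.
So 7^195 ≡ 18 · 307 · 49 · 7 ≡ 241 (mod 391).
Squaring chain: 241; never reaches −1, so base 7 is a Miller–Rabin witness that 391 is composite.

241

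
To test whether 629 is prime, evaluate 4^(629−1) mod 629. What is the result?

562

4^1 ≡ 4 (mod 629)
4^2 ≡ 4^2 = 16 ≡ 16 (mod 629)
4^4 ≡ 16^2 = 256 ≡ 256 (mod 629)
4^8 ≡ 256^2 = 65536 ≡ 120 (mod 629)
4^16 ≡ 120^2 = 14400 ≡ 562 (mod 629)
4^32 ≡ 562^2 = 315844 ≡ 86 (mod 629)
4^64 ≡ 86^2 = 7396 ≡ 477 (mod 629)
4^128 ≡ 477^2 = 227529 ≡ 460 (mod 629)
4^256 ≡ 460^2 = 211600 ≡ 256 (mod 629)
4^512 ≡ 256^2 = 65536 ≡ 120 (mod 629)
628 = 512 + 64 + 32 + 16 + 4 in binary powers of 2.
So 4^628 ≡ 120 · 477 · 86 · 562 · 256 ≡ 562 (mod 629).
Since 562 ≠ 1, base 4 is a Fermat witness: 629 is composite.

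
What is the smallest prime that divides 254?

2

254 is even: 2 divides it.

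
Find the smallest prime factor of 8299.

43

8299 is odd.
Digit sum 28, not divisible by 3.
Ends in 9: not divisible by 5.
7: 8299 = 7·1185 + 4
11: 8299 = 11·754 + 5
13: 8299 = 13·638 + 5
17: 8299 = 17·488 + 3
19: 8299 = 19·436 + 15
23: 8299 = 23·360 + 19
29: 8299 = 29·286 + 5
31: 8299 = 31·267 + 22
37: 8299 = 37·224 + 11
41: 8299 = 41·202 + 17
43: 8299 = 43·193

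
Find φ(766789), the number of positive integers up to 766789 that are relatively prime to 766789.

Factor: 766789 = 29 · 137 · 193.
φ(766789) = (29−1) · (137−1) · (193−1) = 28 · 136 · 192 = 731136.

731136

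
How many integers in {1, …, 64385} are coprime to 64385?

Factor: 64385 = 5 · 79 · 163.
φ(64385) = (5−1) · (79−1) · (163−1) = 4 · 78 · 162 = 50544.

50544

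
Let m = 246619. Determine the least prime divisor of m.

17

246619 is odd.
Digit sum 28, not divisible by 3.
Ends in 9: not divisible by 5.
7: 246619 = 7·35231 + 2
11: 246619 = 11·22419 + 10
13: 246619 = 13·18970 + 9
17: 246619 = 17·14507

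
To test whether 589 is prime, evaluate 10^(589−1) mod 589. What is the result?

349

10^1 ≡ 10 (mod 589)
10^2 ≡ 10^2 = 100 ≡ 100 (mod 589)
10^4 ≡ 100^2 = 10000 ≡ 576 (mod 589)
10^8 ≡ 576^2 = 331776 ≡ 169 (mod 589)
10^16 ≡ 169^2 = 28561 ≡ 289 (mod 589)
10^32 ≡ 289^2 = 83521 ≡ 472 (mod 589)
10^64 ≡ 472^2 = 222784 ≡ 142 (mod 589)
10^128 ≡ 142^2 = 20164 ≡ 138 (mod 589)
10^256 ≡ 138^2 = 19044 ≡ 196 (mod 589)
10^512 ≡ 196^2 = 38416 ≡ 131 (mod 589)
588 = 512 + 64 + 8 + 4 in binary powers of 2.
So 10^588 ≡ 131 · 142 · 169 · 576 ≡ 349 (mod 589).
Since 349 ≠ 1, base 10 is a Fermat witness: 589 is composite.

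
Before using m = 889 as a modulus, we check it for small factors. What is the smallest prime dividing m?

889 is odd.
Digit sum 25, not divisible by 3.
Ends in 9: not divisible by 5.
7: 889 = 7·127

7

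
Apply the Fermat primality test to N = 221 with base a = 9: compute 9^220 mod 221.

9^1 ≡ 9 (mod 221)
9^2 ≡ 9^2 = 81 ≡ 81 (mod 221)
9^4 ≡ 81^2 = 6561 ≡ 152 (mod 221)
9^8 ≡ 152^2 = 23104 ≡ 120 (mod 221)
9^16 ≡ 120^2 = 14400 ≡ 35 (mod 221)
9^32 ≡ 35^2 = 1225 ≡ 120 (mod 221)
9^64 ≡ 120^2 = 14400 ≡ 35 (mod 221)
9^128 ≡ 35^2 = 1225 ≡ 120 (mod 221)
220 = 128 + 64 + 16 + 8 + 4 in binary powers of 2.
So 9^220 ≡ 120 · 35 · 35 · 120 · 152 ≡ 152 (mod 221).
Since 152 ≠ 1, base 9 is a Fermat witness: 221 is composite.

152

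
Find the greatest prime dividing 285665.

97

285665 = 5 · 57133
57133 = 19 · 3007
3007 = 31 · 97
97 is prime.
So 285665 = 5 · 19 · 31 · 97; the largest prime factor is 97.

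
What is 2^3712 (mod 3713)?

1076

2^1 ≡ 2 (mod 3713)
2^2 ≡ 2^2 = 4 ≡ 4 (mod 3713)
2^4 ≡ 4^2 = 16 ≡ 16 (mod 3713)
2^8 ≡ 16^2 = 256 ≡ 256 (mod 3713)
2^16 ≡ 256^2 = 65536 ≡ 2415 (mod 3713)
2^32 ≡ 2415^2 = 5832225 ≡ 2815 (mod 3713)
2^64 ≡ 2815^2 = 7924225 ≡ 683 (mod 3713)
2^128 ≡ 683^2 = 466489 ≡ 2364 (mod 3713)
2^256 ≡ 2364^2 = 5588496 ≡ 431 (mod 3713)
2^512 ≡ 431^2 = 185761 ≡ 111 (mod 3713)
2^1024 ≡ 111^2 = 12321 ≡ 1182 (mod 3713)
2^2048 ≡ 1182^2 = 1397124 ≡ 1036 (mod 3713)
3712 = 2048 + 1024 + 512 + 128 in binary powers of 2.
So 2^3712 ≡ 1036 · 1182 · 111 · 2364 ≡ 1076 (mod 3713).
Since 1076 ≠ 1, base 2 is a Fermat witness: 3713 is composite.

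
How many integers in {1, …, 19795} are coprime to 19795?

Factor: 19795 = 5 · 37 · 107.
φ(19795) = (5−1) · (37−1) · (107−1) = 4 · 36 · 106 = 15264.

15264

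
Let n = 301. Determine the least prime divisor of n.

7

301 is odd.
Digit sum 4, not divisible by 3.
Ends in 1: not divisible by 5.
7: 301 = 7·43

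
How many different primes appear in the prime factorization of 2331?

3

2331 = 3^2 · 259
259 = 7 · 37
2331 = 3^2 · 7 · 37, which has 3 distinct prime factors.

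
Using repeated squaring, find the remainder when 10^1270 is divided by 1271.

10^1 ≡ 10 (mod 1271)
10^2 ≡ 10^2 = 100 ≡ 100 (mod 1271)
10^4 ≡ 100^2 = 10000 ≡ 1103 (mod 1271)
10^8 ≡ 1103^2 = 1216609 ≡ 262 (mod 1271)
10^16 ≡ 262^2 = 68644 ≡ 10 (mod 1271)
10^32 ≡ 10^2 = 100 ≡ 100 (mod 1271)
10^64 ≡ 100^2 = 10000 ≡ 1103 (mod 1271)
10^128 ≡ 1103^2 = 1216609 ≡ 262 (mod 1271)
10^256 ≡ 262^2 = 68644 ≡ 10 (mod 1271)
10^512 ≡ 10^2 = 100 ≡ 100 (mod 1271)
10^1024 ≡ 100^2 = 10000 ≡ 1103 (mod 1271)
1270 = 1024 + 128 + 64 + 32 + 16 + 4 + 2 in binary powers of 2.
So 10^1270 ≡ 1103 · 262 · 1103 · 100 · 10 · 1103 · 100 ≡ 780 (mod 1271).
Since 780 ≠ 1, base 10 is a Fermat witness: 1271 is composite.

780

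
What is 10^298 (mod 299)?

10^1 ≡ 10 (mod 299)
10^2 ≡ 10^2 = 100 ≡ 100 (mod 299)
10^4 ≡ 100^2 = 10000 ≡ 133 (mod 299)
10^8 ≡ 133^2 = 17689 ≡ 48 (mod 299)
10^16 ≡ 48^2 = 2304 ≡ 211 (mod 299)
10^32 ≡ 211^2 = 44521 ≡ 269 (mod 299)
10^64 ≡ 269^2 = 72361 ≡ 3 (mod 299)
10^128 ≡ 3^2 = 9 ≡ 9 (mod 299)
10^256 ≡ 9^2 = 81 ≡ 81 (mod 299)
298 = 256 + 32 + 8 + 2 in binary powers of 2.
So 10^298 ≡ 81 · 269 · 48 · 100 ≡ 289 (mod 299).
Since 289 ≠ 1, base 10 is a Fermat witness: 299 is composite.

289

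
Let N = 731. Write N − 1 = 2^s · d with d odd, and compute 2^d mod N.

731 − 1 = 730 = 2^1 · 365, so d = 365.
2^1 ≡ 2 (mod 731)
2^2 ≡ 2^2 = 4 ≡ 4 (mod 731)
2^4 ≡ 4^2 = 16 ≡ 16 (mod 731)
2^8 ≡ 16^2 = 256 ≡ 256 (mod 731)
2^16 ≡ 256^2 = 65536 ≡ 477 (mod 731)
2^32 ≡ 477^2 = 227529 ≡ 188 (mod 731)
2^64 ≡ 188^2 = 35344 ≡ 256 (mod 731)
2^128 ≡ 256^2 = 65536 ≡ 477 (mod 731)
2^256 ≡ 477^2 = 227529 ≡ 188 (mod 731)
365 = 256 + 64 + 32 + 8 + 4 + 1 in binary powers of 2.
So 2^365 ≡ 188 · 256 · 188 · 256 · 16 · 2 ≡ 389 (mod 731).
Squaring chain: 389; never reaches −1, so base 2 is a Miller–Rabin witness that 731 is composite.

389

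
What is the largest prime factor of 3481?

59

3481 = 59 · 59
59 = 59 · 1
So 3481 = 59^2; the largest prime factor is 59.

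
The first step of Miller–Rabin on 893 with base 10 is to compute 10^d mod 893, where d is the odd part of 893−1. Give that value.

893 − 1 = 892 = 2^2 · 223, so d = 223.
10^1 ≡ 10 (mod 893)
10^2 ≡ 10^2 = 100 ≡ 100 (mod 893)
10^4 ≡ 100^2 = 10000 ≡ 177 (mod 893)
10^8 ≡ 177^2 = 31329 ≡ 74 (mod 893)
10^16 ≡ 74^2 = 5476 ≡ 118 (mod 893)
10^32 ≡ 118^2 = 13924 ≡ 529 (mod 893)
10^64 ≡ 529^2 = 279841 ≡ 332 (mod 893)
10^128 ≡ 332^2 = 110224 ≡ 385 (mod 893)
223 = 128 + 64 + 16 + 8 + 4 + 2 + 1 in binary powers of 2.
So 10^223 ≡ 385 · 332 · 118 · 74 · 177 · 100 · 10 ≡ 775 (mod 893).
Squaring chain: 775 → 529; never reaches −1, so base 10 is a Miller–Rabin witness that 893 is composite.

775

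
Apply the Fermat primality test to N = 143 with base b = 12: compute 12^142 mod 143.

12^1 ≡ 12 (mod 143)
12^2 ≡ 12^2 = 144 ≡ 1 (mod 143)
12^4 ≡ 1^2 = 1 ≡ 1 (mod 143)
12^8 ≡ 1^2 = 1 ≡ 1 (mod 143)
12^16 ≡ 1^2 = 1 ≡ 1 (mod 143)
12^32 ≡ 1^2 = 1 ≡ 1 (mod 143)
12^64 ≡ 1^2 = 1 ≡ 1 (mod 143)
12^128 ≡ 1^2 = 1 ≡ 1 (mod 143)
142 = 128 + 8 + 4 + 2 in binary powers of 2.
So 12^142 ≡ 1 · 1 · 1 · 1 ≡ 1 (mod 143).
Since the result is 1, base 12 gives no evidence that 143 is composite.

1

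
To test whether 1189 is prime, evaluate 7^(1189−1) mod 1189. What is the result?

45

7^1 ≡ 7 (mod 1189)
7^2 ≡ 7^2 = 49 ≡ 49 (mod 1189)
7^4 ≡ 49^2 = 2401 ≡ 23 (mod 1189)
7^8 ≡ 23^2 = 529 ≡ 529 (mod 1189)
7^16 ≡ 529^2 = 279841 ≡ 426 (mod 1189)
7^32 ≡ 426^2 = 181476 ≡ 748 (mod 1189)
7^64 ≡ 748^2 = 559504 ≡ 674 (mod 1189)
7^128 ≡ 674^2 = 454276 ≡ 78 (mod 1189)
7^256 ≡ 78^2 = 6084 ≡ 139 (mod 1189)
7^512 ≡ 139^2 = 19321 ≡ 297 (mod 1189)
7^1024 ≡ 297^2 = 88209 ≡ 223 (mod 1189)
1188 = 1024 + 128 + 32 + 4 in binary powers of 2.
So 7^1188 ≡ 223 · 78 · 748 · 23 ≡ 45 (mod 1189).
Since 45 ≠ 1, base 7 is a Fermat witness: 1189 is composite.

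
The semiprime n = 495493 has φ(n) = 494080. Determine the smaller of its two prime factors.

641

φ(n) = (p−1)(q−1) = n − (p+q) + 1, so p + q = 495493 − 494080 + 1 = 1414.
p and q are the roots of t² − 1414t + 495493 = 0.
Discriminant: 1414² − 4·495493 = 1999396 − 1981972 = 17424; √17424 = 132.
q = (1414 − 132)/2 = 641, p = (1414 + 132)/2 = 773.
Check: 641 · 773 = 495493.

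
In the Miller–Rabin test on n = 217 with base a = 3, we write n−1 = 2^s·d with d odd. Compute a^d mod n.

217 − 1 = 216 = 2^3 · 27, so d = 27.
3^1 ≡ 3 (mod 217)
3^2 ≡ 3^2 = 9 ≡ 9 (mod 217)
3^4 ≡ 9^2 = 81 ≡ 81 (mod 217)
3^8 ≡ 81^2 = 6561 ≡ 51 (mod 217)
3^16 ≡ 51^2 = 2601 ≡ 214 (mod 217)
27 = 16 + 8 + 2 + 1 in binary powers of 2.
So 3^27 ≡ 214 · 51 · 9 · 3 ≡ 209 (mod 217).
Squaring chain: 209 → 64 → 190; never reaches −1, so base 3 is a Miller–Rabin witness that 217 is composite.

209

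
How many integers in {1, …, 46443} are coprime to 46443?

Factor: 46443 = 3 · 113 · 137.
φ(46443) = (3−1) · (113−1) · (137−1) = 2 · 112 · 136 = 30464.

30464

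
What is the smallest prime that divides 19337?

19337 is odd.
Digit sum 23, not divisible by 3.
Ends in 7: not divisible by 5.
7: 19337 = 7·2762 + 3
11: 19337 = 11·1757 + 10
13: 19337 = 13·1487 + 6
17: 19337 = 17·1137 + 8
19: 19337 = 19·1017 + 14
23: 19337 = 23·840 + 17
29: 19337 = 29·666 + 23
31: 19337 = 31·623 + 24
37: 19337 = 37·522 + 23
41: 19337 = 41·471 + 26
43: 19337 = 43·449 + 30
47: 19337 = 47·411 + 20
53: 19337 = 53·364 + 45
59: 19337 = 59·327 + 44
61: 19337 = 61·317

61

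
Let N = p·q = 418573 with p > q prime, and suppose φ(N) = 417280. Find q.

641

φ(n) = (p−1)(q−1) = n − (p+q) + 1, so p + q = 418573 − 417280 + 1 = 1294.
p and q are the roots of t² − 1294t + 418573 = 0.
Discriminant: 1294² − 4·418573 = 1674436 − 1674292 = 144; √144 = 12.
q = (1294 − 12)/2 = 641, p = (1294 + 12)/2 = 653.
Check: 641 · 653 = 418573.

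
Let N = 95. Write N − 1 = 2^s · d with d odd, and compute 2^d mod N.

53

95 − 1 = 94 = 2^1 · 47, so d = 47.
2^1 ≡ 2 (mod 95)
2^2 ≡ 2^2 = 4 ≡ 4 (mod 95)
2^4 ≡ 4^2 = 16 ≡ 16 (mod 95)
2^8 ≡ 16^2 = 256 ≡ 66 (mod 95)
2^16 ≡ 66^2 = 4356 ≡ 81 (mod 95)
2^32 ≡ 81^2 = 6561 ≡ 6 (mod 95)
47 = 32 + 8 + 4 + 2 + 1 in binary powers of 2.
So 2^47 ≡ 6 · 66 · 16 · 4 · 2 ≡ 53 (mod 95).
Squaring chain: 53; never reaches −1, so base 2 is a Miller–Rabin witness that 95 is composite.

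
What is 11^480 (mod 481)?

11^1 ≡ 11 (mod 481)
11^2 ≡ 11^2 = 121 ≡ 121 (mod 481)
11^4 ≡ 121^2 = 14641 ≡ 211 (mod 481)
11^8 ≡ 211^2 = 44521 ≡ 269 (mod 481)
11^16 ≡ 269^2 = 72361 ≡ 211 (mod 481)
11^32 ≡ 211^2 = 44521 ≡ 269 (mod 481)
11^64 ≡ 269^2 = 72361 ≡ 211 (mod 481)
11^128 ≡ 211^2 = 44521 ≡ 269 (mod 481)
11^256 ≡ 269^2 = 72361 ≡ 211 (mod 481)
480 = 256 + 128 + 64 + 32 in binary powers of 2.
So 11^480 ≡ 211 · 269 · 211 · 269 ≡ 1 (mod 481).
Since the result is 1, base 11 gives no evidence that 481 is composite.

1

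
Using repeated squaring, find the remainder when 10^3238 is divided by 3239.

10^1 ≡ 10 (mod 3239)
10^2 ≡ 10^2 = 100 ≡ 100 (mod 3239)
10^4 ≡ 100^2 = 10000 ≡ 283 (mod 3239)
10^8 ≡ 283^2 = 80089 ≡ 2353 (mod 3239)
10^16 ≡ 2353^2 = 5536609 ≡ 1158 (mod 3239)
10^32 ≡ 1158^2 = 1340964 ≡ 18 (mod 3239)
10^64 ≡ 18^2 = 324 ≡ 324 (mod 3239)
10^128 ≡ 324^2 = 104976 ≡ 1328 (mod 3239)
10^256 ≡ 1328^2 = 1763584 ≡ 1568 (mod 3239)
10^512 ≡ 1568^2 = 2458624 ≡ 223 (mod 3239)
10^1024 ≡ 223^2 = 49729 ≡ 1144 (mod 3239)
10^2048 ≡ 1144^2 = 1308736 ≡ 180 (mod 3239)
3238 = 2048 + 1024 + 128 + 32 + 4 + 2 in binary powers of 2.
So 10^3238 ≡ 180 · 1144 · 1328 · 18 · 283 · 100 ≡ 3091 (mod 3239).
Since 3091 ≠ 1, base 10 is a Fermat witness: 3239 is composite.

3091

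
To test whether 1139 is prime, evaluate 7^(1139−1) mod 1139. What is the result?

7^1 ≡ 7 (mod 1139)
7^2 ≡ 7^2 = 49 ≡ 49 (mod 1139)
7^4 ≡ 49^2 = 2401 ≡ 123 (mod 1139)
7^8 ≡ 123^2 = 15129 ≡ 322 (mod 1139)
7^16 ≡ 322^2 = 103684 ≡ 35 (mod 1139)
7^32 ≡ 35^2 = 1225 ≡ 86 (mod 1139)
7^64 ≡ 86^2 = 7396 ≡ 562 (mod 1139)
7^128 ≡ 562^2 = 315844 ≡ 341 (mod 1139)
7^256 ≡ 341^2 = 116281 ≡ 103 (mod 1139)
7^512 ≡ 103^2 = 10609 ≡ 358 (mod 1139)
7^1024 ≡ 358^2 = 128164 ≡ 596 (mod 1139)
1138 = 1024 + 64 + 32 + 16 + 2 in binary powers of 2.
So 7^1138 ≡ 596 · 562 · 86 · 35 · 49 ≡ 236 (mod 1139).
Since 236 ≠ 1, base 7 is a Fermat witness: 1139 is composite.

236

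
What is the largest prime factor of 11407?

61

11407 = 11 · 1037
1037 = 17 · 61
61 is prime.
So 11407 = 11 · 17 · 61; the largest prime factor is 61.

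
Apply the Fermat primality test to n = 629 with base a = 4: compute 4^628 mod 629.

562

4^1 ≡ 4 (mod 629)
4^2 ≡ 4^2 = 16 ≡ 16 (mod 629)
4^4 ≡ 16^2 = 256 ≡ 256 (mod 629)
4^8 ≡ 256^2 = 65536 ≡ 120 (mod 629)
4^16 ≡ 120^2 = 14400 ≡ 562 (mod 629)
4^32 ≡ 562^2 = 315844 ≡ 86 (mod 629)
4^64 ≡ 86^2 = 7396 ≡ 477 (mod 629)
4^128 ≡ 477^2 = 227529 ≡ 460 (mod 629)
4^256 ≡ 460^2 = 211600 ≡ 256 (mod 629)
4^512 ≡ 256^2 = 65536 ≡ 120 (mod 629)
628 = 512 + 64 + 32 + 16 + 4 in binary powers of 2.
So 4^628 ≡ 120 · 477 · 86 · 562 · 256 ≡ 562 (mod 629).
Since 562 ≠ 1, base 4 is a Fermat witness: 629 is composite.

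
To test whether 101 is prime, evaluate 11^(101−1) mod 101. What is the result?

11^1 ≡ 11 (mod 101)
11^2 ≡ 11^2 = 121 ≡ 20 (mod 101)
11^4 ≡ 20^2 = 400 ≡ 97 (mod 101)
11^8 ≡ 97^2 = 9409 ≡ 16 (mod 101)
11^16 ≡ 16^2 = 256 ≡ 54 (mod 101)
11^32 ≡ 54^2 = 2916 ≡ 88 (mod 101)
11^64 ≡ 88^2 = 7744 ≡ 68 (mod 101)
100 = 64 + 32 + 4 in binary powers of 2.
So 11^100 ≡ 68 · 88 · 97 ≡ 1 (mod 101).
Since the result is 1, base 11 gives no evidence that 101 is composite.

1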